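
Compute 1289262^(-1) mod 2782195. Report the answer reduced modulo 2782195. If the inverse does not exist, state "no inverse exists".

no inverse exists

Compute gcd(1289262, 2782195):
2782195 = 2*1289262 + 203671
1289262 = 6*203671 + 67236
203671 = 3*67236 + 1963
67236 = 34*1963 + 494
1963 = 3*494 + 481
494 = 1*481 + 13
481 = 37*13 + 0
Since gcd = 13 > 1, 1289262 is not a unit mod 2782195.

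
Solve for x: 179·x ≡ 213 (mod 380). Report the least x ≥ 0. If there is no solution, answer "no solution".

First find gcd(179, 380):
380 = 2·179 + 22
179 = 8·22 + 3
22 = 7·3 + 1
3 = 3·1 + 0
gcd = 1, so a unique solution mod 380 exists.
Back-substitute for the Bézout coefficients:
1 = 22 − 7·3
1 = −7·179 + 57·22
1 = 57·380 − 121·179
So 179·(-121) ≡ 1 (mod 380), giving 179⁻¹ ≡ 259.
x ≡ 179⁻¹·213 ≡ 259·213 ≡ 67 (mod 380).

67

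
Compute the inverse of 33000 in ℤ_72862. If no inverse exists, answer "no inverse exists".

no inverse exists

Euclidean algorithm on 72862, 33000:
72862 = 2*33000 + 6862
33000 = 4*6862 + 5552
6862 = 1*5552 + 1310
5552 = 4*1310 + 312
1310 = 4*312 + 62
312 = 5*62 + 2
62 = 31*2 + 0
Since gcd = 2 > 1, 33000 is not a unit mod 72862.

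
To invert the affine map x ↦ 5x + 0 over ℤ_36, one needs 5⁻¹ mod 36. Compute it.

Run Euclid on (36, 5):
36 = 7*5 + 1
5 = 5*1 + 0
gcd = 1, so the inverse exists. Back-substitute:
1 = 36 − 7·5
So 5·(-7) ≡ 1 (mod 36), and -7 ≡ 29 (mod 36).

29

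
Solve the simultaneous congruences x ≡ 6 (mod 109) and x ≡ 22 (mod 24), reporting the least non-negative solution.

1750

Write x = 6 + 109·k. Then 109·k ≡ 22 − 6 ≡ 16 (mod 24).
Need 109⁻¹ mod 24. Extended Euclid on (24, 13):
24 = 1*13 + 11
13 = 1*11 + 2
11 = 5*2 + 1
2 = 2*1 + 0
Back-substitute:
1 = 11 − 5·2
1 = −5·13 + 6·11
1 = 6·24 − 11·13
109⁻¹ ≡ 13 (mod 24), so k ≡ 13·16 ≡ 16 (mod 24).
x = 6 + 109·16 = 1750.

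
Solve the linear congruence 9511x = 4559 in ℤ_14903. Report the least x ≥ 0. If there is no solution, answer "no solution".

10947

First find gcd(9511, 14903):
14903 = 1*9511 + 5392
9511 = 1*5392 + 4119
5392 = 1*4119 + 1273
4119 = 3*1273 + 300
1273 = 4*300 + 73
300 = 4*73 + 8
73 = 9*8 + 1
8 = 8*1 + 0
gcd = 1, so a unique solution mod 14903 exists.
Back-substitute for the Bézout coefficients:
1 = 73 − 9·8
1 = −9·300 + 37·73
1 = 37·1273 − 157·300
1 = −157·4119 + 508·1273
1 = 508·5392 − 665·4119
1 = −665·9511 + 1173·5392
1 = 1173·14903 − 1838·9511
So 9511·(-1838) ≡ 1 (mod 14903), giving 9511⁻¹ ≡ 13065.
x ≡ 9511⁻¹·4559 ≡ 13065·4559 ≡ 10947 (mod 14903).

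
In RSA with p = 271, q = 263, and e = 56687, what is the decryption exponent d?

φ(n) = (p−1)(q−1) = 270·262 = 70740.
Need d with 56687·d ≡ 1 (mod 70740). Apply the extended Euclidean algorithm:
70740 = 1×56687 + 14053
56687 = 4×14053 + 475
14053 = 29×475 + 278
475 = 1×278 + 197
278 = 1×197 + 81
197 = 2×81 + 35
81 = 2×35 + 11
35 = 3×11 + 2
11 = 5×2 + 1
2 = 2×1 + 0
Back-substitute:
1 = 11 − 5·2
1 = −5·35 + 16·11
1 = 16·81 − 37·35
1 = −37·197 + 90·81
1 = 90·278 − 127·197
1 = −127·475 + 217·278
1 = 217·14053 − 6420·475
1 = −6420·56687 + 25897·14053
1 = 25897·70740 − 32317·56687
So 56687·(-32317) ≡ 1 (mod 70740), hence d ≡ -32317 ≡ 38423 (mod 70740).

38423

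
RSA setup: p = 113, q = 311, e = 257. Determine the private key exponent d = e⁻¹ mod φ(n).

24993

φ(n) = (p−1)(q−1) = 112·310 = 34720.
Need d with 257·d ≡ 1 (mod 34720). Apply the extended Euclidean algorithm:
34720 = 135×257 + 25
257 = 10×25 + 7
25 = 3×7 + 4
7 = 1×4 + 3
4 = 1×3 + 1
3 = 3×1 + 0
Back-substitute:
1 = 4 − 3
1 = −7 + 2·4
1 = 2·25 − 7·7
1 = −7·257 + 72·25
1 = 72·34720 − 9727·257
So 257·(-9727) ≡ 1 (mod 34720), hence d ≡ -9727 ≡ 24993 (mod 34720).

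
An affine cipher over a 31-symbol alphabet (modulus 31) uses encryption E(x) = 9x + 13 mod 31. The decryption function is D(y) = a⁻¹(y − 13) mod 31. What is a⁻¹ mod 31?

Apply the Euclidean algorithm to 31 and 9:
31 = 3·9 + 4
9 = 2·4 + 1
4 = 4·1 + 0
gcd = 1, so the inverse exists. Back-substitute:
1 = 9 − 2·4
1 = −2·31 + 7·9
So 9·7 ≡ 1 (mod 31).

7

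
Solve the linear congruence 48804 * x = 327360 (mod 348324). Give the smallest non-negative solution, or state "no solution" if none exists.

2883

First find gcd(48804, 348324):
348324 = 7·48804 + 6696
48804 = 7·6696 + 1932
6696 = 3·1932 + 900
1932 = 2·900 + 132
900 = 6·132 + 108
132 = 1·108 + 24
108 = 4·24 + 12
24 = 2·12 + 0
gcd = 12 and 12 | 327360, so solutions exist. Divide through by 12: 4067x ≡ 27280 (mod 29027).
Now find 4067⁻¹ mod 29027:
29027 = 7·4067 + 558
4067 = 7·558 + 161
558 = 3·161 + 75
161 = 2·75 + 11
75 = 6·11 + 9
11 = 1·9 + 2
9 = 4·2 + 1
2 = 2·1 + 0
Back-substitute:
1 = 9 − 4·2
1 = −4·11 + 5·9
1 = 5·75 − 34·11
1 = −34·161 + 73·75
1 = 73·558 − 253·161
1 = −253·4067 + 1844·558
1 = 1844·29027 − 13161·4067
So 4067·(-13161) ≡ 1 (mod 29027), i.e. 4067⁻¹ ≡ 15866.
Then x ≡ 15866·27280 ≡ 2883 (mod 29027); the smallest non-negative solution is x = 2883.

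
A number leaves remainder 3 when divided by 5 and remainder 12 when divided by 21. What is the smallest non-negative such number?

Write x = 3 + 5·k. Then 5·k ≡ 12 − 3 ≡ 9 (mod 21).
Need 5⁻¹ mod 21. Extended Euclid on (21, 5):
21 = 4×5 + 1
5 = 5×1 + 0
Back-substitute:
1 = 21 − 4·5
5⁻¹ ≡ 17 (mod 21), so k ≡ 17·9 ≡ 6 (mod 21).
x = 3 + 5·6 = 33.

33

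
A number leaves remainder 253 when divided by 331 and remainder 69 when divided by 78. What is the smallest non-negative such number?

18789

Write x = 253 + 331·k. Then 331·k ≡ 69 − 253 ≡ 50 (mod 78).
Need 331⁻¹ mod 78. Extended Euclid on (78, 19):
78 = 4×19 + 2
19 = 9×2 + 1
2 = 2×1 + 0
Back-substitute:
1 = 19 − 9·2
1 = −9·78 + 37·19
331⁻¹ ≡ 37 (mod 78), so k ≡ 37·50 ≡ 56 (mod 78).
x = 253 + 331·56 = 18789.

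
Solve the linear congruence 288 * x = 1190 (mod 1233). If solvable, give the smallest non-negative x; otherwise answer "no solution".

no solution

gcd(288, 1233):
1233 = 4×288 + 81
288 = 3×81 + 45
81 = 1×45 + 36
45 = 1×36 + 9
36 = 4×9 + 0
gcd = 9, but 9 ∤ 1190, so the congruence has no solution.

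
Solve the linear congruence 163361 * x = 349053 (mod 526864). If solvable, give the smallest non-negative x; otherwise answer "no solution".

60893

First find gcd(163361, 526864):
526864 = 3*163361 + 36781
163361 = 4*36781 + 16237
36781 = 2*16237 + 4307
16237 = 3*4307 + 3316
4307 = 1*3316 + 991
3316 = 3*991 + 343
991 = 2*343 + 305
343 = 1*305 + 38
305 = 8*38 + 1
38 = 38*1 + 0
gcd = 1, so a unique solution mod 526864 exists.
Back-substitute for the Bézout coefficients:
1 = 305 − 8·38
1 = −8·343 + 9·305
1 = 9·991 − 26·343
1 = −26·3316 + 87·991
1 = 87·4307 − 113·3316
1 = −113·16237 + 426·4307
1 = 426·36781 − 965·16237
1 = −965·163361 + 4286·36781
1 = 4286·526864 − 13823·163361
So 163361·(-13823) ≡ 1 (mod 526864), giving 163361⁻¹ ≡ 513041.
x ≡ 163361⁻¹·349053 ≡ 513041·349053 ≡ 60893 (mod 526864).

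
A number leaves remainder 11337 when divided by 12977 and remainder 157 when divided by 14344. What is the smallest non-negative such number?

130975221

Write x = 11337 + 12977·k. Then 12977·k ≡ 157 − 11337 ≡ 3164 (mod 14344).
Need 12977⁻¹ mod 14344. Extended Euclid on (14344, 12977):
14344 = 1*12977 + 1367
12977 = 9*1367 + 674
1367 = 2*674 + 19
674 = 35*19 + 9
19 = 2*9 + 1
9 = 9*1 + 0
Back-substitute:
1 = 19 − 2·9
1 = −2·674 + 71·19
1 = 71·1367 − 144·674
1 = −144·12977 + 1367·1367
1 = 1367·14344 − 1511·12977
12977⁻¹ ≡ 12833 (mod 14344), so k ≡ 12833·3164 ≡ 10092 (mod 14344).
x = 11337 + 12977·10092 = 130975221.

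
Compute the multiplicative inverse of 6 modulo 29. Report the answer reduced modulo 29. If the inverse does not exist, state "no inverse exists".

5

Run Euclid on (29, 6):
29 = 4*6 + 5
6 = 1*5 + 1
5 = 5*1 + 0
gcd = 1, so the inverse exists. Back-substitute:
1 = 6 − 5
1 = −29 + 5·6
So 6·5 ≡ 1 (mod 29).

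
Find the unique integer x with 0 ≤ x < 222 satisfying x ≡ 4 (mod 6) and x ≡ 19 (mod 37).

Write x = 4 + 6·k. Then 6·k ≡ 19 − 4 ≡ 15 (mod 37).
Need 6⁻¹ mod 37. Extended Euclid on (37, 6):
37 = 6×6 + 1
6 = 6×1 + 0
Back-substitute:
1 = 37 − 6·6
6⁻¹ ≡ 31 (mod 37), so k ≡ 31·15 ≡ 21 (mod 37).
x = 4 + 6·21 = 130.

130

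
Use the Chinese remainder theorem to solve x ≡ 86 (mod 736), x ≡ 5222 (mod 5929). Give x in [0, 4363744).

858998

Write x = 86 + 736·k. Then 736·k ≡ 5222 − 86 ≡ 5136 (mod 5929).
Need 736⁻¹ mod 5929. Extended Euclid on (5929, 736):
5929 = 8×736 + 41
736 = 17×41 + 39
41 = 1×39 + 2
39 = 19×2 + 1
2 = 2×1 + 0
Back-substitute:
1 = 39 − 19·2
1 = −19·41 + 20·39
1 = 20·736 − 359·41
1 = −359·5929 + 2892·736
736⁻¹ ≡ 2892 (mod 5929), so k ≡ 2892·5136 ≡ 1167 (mod 5929).
x = 86 + 736·1167 = 858998.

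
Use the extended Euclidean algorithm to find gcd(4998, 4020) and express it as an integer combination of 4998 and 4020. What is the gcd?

6

Apply Euclid's algorithm to 4998 and 4020:
4998 = 1*4020 + 978
4020 = 4*978 + 108
978 = 9*108 + 6
108 = 18*6 + 0
gcd(4998, 4020) = 6.
Back-substituting:
6 = 978 − 9·108
6 = −9·4020 + 37·978
6 = 37·4998 − 46·4020
So 6 = (37)·4998 + (-46)·4020.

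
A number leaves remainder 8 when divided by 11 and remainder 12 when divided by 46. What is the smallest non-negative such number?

426

Write x = 8 + 11·k. Then 11·k ≡ 12 − 8 ≡ 4 (mod 46).
Need 11⁻¹ mod 46. Extended Euclid on (46, 11):
46 = 4×11 + 2
11 = 5×2 + 1
2 = 2×1 + 0
Back-substitute:
1 = 11 − 5·2
1 = −5·46 + 21·11
11⁻¹ ≡ 21 (mod 46), so k ≡ 21·4 ≡ 38 (mod 46).
x = 8 + 11·38 = 426.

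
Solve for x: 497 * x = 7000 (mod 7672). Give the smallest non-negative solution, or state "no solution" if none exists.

400

First find gcd(497, 7672):
7672 = 15×497 + 217
497 = 2×217 + 63
217 = 3×63 + 28
63 = 2×28 + 7
28 = 4×7 + 0
gcd = 7 and 7 | 7000, so solutions exist. Divide through by 7: 71x ≡ 1000 (mod 1096).
Now find 71⁻¹ mod 1096:
1096 = 15·71 + 31
71 = 2·31 + 9
31 = 3·9 + 4
9 = 2·4 + 1
4 = 4·1 + 0
Back-substitute:
1 = 9 − 2·4
1 = −2·31 + 7·9
1 = 7·71 − 16·31
1 = −16·1096 + 247·71
So 71⁻¹ ≡ 247 (mod 1096).
Then x ≡ 247·1000 ≡ 400 (mod 1096); the smallest non-negative solution is x = 400.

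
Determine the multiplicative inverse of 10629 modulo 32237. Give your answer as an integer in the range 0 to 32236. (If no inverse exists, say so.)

Extended Euclidean algorithm:
32237 = 3×10629 + 350
10629 = 30×350 + 129
350 = 2×129 + 92
129 = 1×92 + 37
92 = 2×37 + 18
37 = 2×18 + 1
18 = 18×1 + 0
Since gcd(10629, 32237) = 1, back-substitute to write 1 as a combination:
1 = 37 − 2·18
1 = −2·92 + 5·37
1 = 5·129 − 7·92
1 = −7·350 + 19·129
1 = 19·10629 − 577·350
1 = −577·32237 + 1750·10629
So 10629·1750 ≡ 1 (mod 32237).

1750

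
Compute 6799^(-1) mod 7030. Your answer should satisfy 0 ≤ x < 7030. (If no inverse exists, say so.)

gcd(7030, 6799) by repeated division:
7030 = 1·6799 + 231
6799 = 29·231 + 100
231 = 2·100 + 31
100 = 3·31 + 7
31 = 4·7 + 3
7 = 2·3 + 1
3 = 3·1 + 0
The gcd is 1. Working backward:
1 = 7 − 2·3
1 = −2·31 + 9·7
1 = 9·100 − 29·31
1 = −29·231 + 67·100
1 = 67·6799 − 1972·231
1 = −1972·7030 + 2039·6799
So 6799·2039 ≡ 1 (mod 7030).

2039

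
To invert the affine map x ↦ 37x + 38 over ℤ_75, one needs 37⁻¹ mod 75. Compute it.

73

Extended Euclidean algorithm:
75 = 2×37 + 1
37 = 37×1 + 0
gcd = 1, so the inverse exists. Back-substitute:
1 = 75 − 2·37
So 37·(-2) ≡ 1 (mod 75), and -2 ≡ 73 (mod 75).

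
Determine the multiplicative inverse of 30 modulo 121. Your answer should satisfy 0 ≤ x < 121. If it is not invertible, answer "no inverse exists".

Run Euclid on (121, 30):
121 = 4·30 + 1
30 = 30·1 + 0
Since gcd(30, 121) = 1, back-substitute to write 1 as a combination:
1 = 121 − 4·30
Thus 30·(-4) ≡ 1 (mod 121); reducing, -4 mod 121 = 117.

117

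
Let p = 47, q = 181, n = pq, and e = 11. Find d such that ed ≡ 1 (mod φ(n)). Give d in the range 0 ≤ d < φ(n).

φ(n) = (p−1)(q−1) = 46·180 = 8280.
Need d with 11·d ≡ 1 (mod 8280). Apply the extended Euclidean algorithm:
8280 = 752*11 + 8
11 = 1*8 + 3
8 = 2*3 + 2
3 = 1*2 + 1
2 = 2*1 + 0
Back-substitute:
1 = 3 − 2
1 = −8 + 3·3
1 = 3·11 − 4·8
1 = −4·8280 + 3011·11
So 11·3011 ≡ 1 (mod 8280), hence d = 3011.

3011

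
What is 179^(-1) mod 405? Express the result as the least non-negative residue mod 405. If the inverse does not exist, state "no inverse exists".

224

Extended Euclidean algorithm:
405 = 2*179 + 47
179 = 3*47 + 38
47 = 1*38 + 9
38 = 4*9 + 2
9 = 4*2 + 1
2 = 2*1 + 0
Since gcd(179, 405) = 1, back-substitute to write 1 as a combination:
1 = 9 − 4·2
1 = −4·38 + 17·9
1 = 17·47 − 21·38
1 = −21·179 + 80·47
1 = 80·405 − 181·179
So 179·(-181) ≡ 1 (mod 405), and -181 ≡ 224 (mod 405).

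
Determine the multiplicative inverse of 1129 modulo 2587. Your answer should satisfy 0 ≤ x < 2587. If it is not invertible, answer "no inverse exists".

747

Apply the Euclidean algorithm to 2587 and 1129:
2587 = 2*1129 + 329
1129 = 3*329 + 142
329 = 2*142 + 45
142 = 3*45 + 7
45 = 6*7 + 3
7 = 2*3 + 1
3 = 3*1 + 0
The gcd is 1. Working backward:
1 = 7 − 2·3
1 = −2·45 + 13·7
1 = 13·142 − 41·45
1 = −41·329 + 95·142
1 = 95·1129 − 326·329
1 = −326·2587 + 747·1129
So 1129·747 ≡ 1 (mod 2587).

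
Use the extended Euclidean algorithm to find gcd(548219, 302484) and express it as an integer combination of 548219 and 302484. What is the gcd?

7

Apply Euclid's algorithm to 548219 and 302484:
548219 = 1·302484 + 245735
302484 = 1·245735 + 56749
245735 = 4·56749 + 18739
56749 = 3·18739 + 532
18739 = 35·532 + 119
532 = 4·119 + 56
119 = 2·56 + 7
56 = 8·7 + 0
gcd(548219, 302484) = 7.
Express as a combination:
7 = 119 − 2·56
7 = −2·532 + 9·119
7 = 9·18739 − 317·532
7 = −317·56749 + 960·18739
7 = 960·245735 − 4157·56749
7 = −4157·302484 + 5117·245735
7 = 5117·548219 − 9274·302484
So 7 = (5117)·548219 + (-9274)·302484.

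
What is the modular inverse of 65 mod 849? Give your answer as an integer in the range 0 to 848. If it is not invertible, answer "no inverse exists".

Apply the Euclidean algorithm to 849 and 65:
849 = 13*65 + 4
65 = 16*4 + 1
4 = 4*1 + 0
gcd = 1, so the inverse exists. Back-substitute:
1 = 65 − 16·4
1 = −16·849 + 209·65
So 65·209 ≡ 1 (mod 849).

209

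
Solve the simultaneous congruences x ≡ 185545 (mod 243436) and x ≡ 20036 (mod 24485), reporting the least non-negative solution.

4695092241

Write x = 185545 + 243436·k. Then 243436·k ≡ 20036 − 185545 ≡ 5886 (mod 24485).
Need 243436⁻¹ mod 24485. Extended Euclid on (24485, 23071):
24485 = 1×23071 + 1414
23071 = 16×1414 + 447
1414 = 3×447 + 73
447 = 6×73 + 9
73 = 8×9 + 1
9 = 9×1 + 0
Back-substitute:
1 = 73 − 8·9
1 = −8·447 + 49·73
1 = 49·1414 − 155·447
1 = −155·23071 + 2529·1414
1 = 2529·24485 − 2684·23071
243436⁻¹ ≡ 21801 (mod 24485), so k ≡ 21801·5886 ≡ 19286 (mod 24485).
x = 185545 + 243436·19286 = 4695092241.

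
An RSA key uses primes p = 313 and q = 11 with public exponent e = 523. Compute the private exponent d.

φ(n) = (p−1)(q−1) = 312·10 = 3120.
Need d with 523·d ≡ 1 (mod 3120). Apply the extended Euclidean algorithm:
3120 = 5×523 + 505
523 = 1×505 + 18
505 = 28×18 + 1
18 = 18×1 + 0
Back-substitute:
1 = 505 − 28·18
1 = −28·523 + 29·505
1 = 29·3120 − 173·523
So 523·(-173) ≡ 1 (mod 3120), hence d ≡ -173 ≡ 2947 (mod 3120).

2947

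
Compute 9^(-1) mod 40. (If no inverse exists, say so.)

9

Extended Euclidean algorithm:
40 = 4·9 + 4
9 = 2·4 + 1
4 = 4·1 + 0
Since gcd(9, 40) = 1, back-substitute to write 1 as a combination:
1 = 9 − 2·4
1 = −2·40 + 9·9
So 9·9 ≡ 1 (mod 40).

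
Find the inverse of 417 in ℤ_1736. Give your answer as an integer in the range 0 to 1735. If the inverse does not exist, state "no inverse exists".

1353

Extended Euclidean algorithm:
1736 = 4×417 + 68
417 = 6×68 + 9
68 = 7×9 + 5
9 = 1×5 + 4
5 = 1×4 + 1
4 = 4×1 + 0
The gcd is 1. Working backward:
1 = 5 − 4
1 = −9 + 2·5
1 = 2·68 − 15·9
1 = −15·417 + 92·68
1 = 92·1736 − 383·417
Thus 417·(-383) ≡ 1 (mod 1736); reducing, -383 mod 1736 = 1353.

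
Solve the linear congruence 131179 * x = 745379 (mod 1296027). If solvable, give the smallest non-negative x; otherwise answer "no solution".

First find gcd(131179, 1296027):
1296027 = 9·131179 + 115416
131179 = 1·115416 + 15763
115416 = 7·15763 + 5075
15763 = 3·5075 + 538
5075 = 9·538 + 233
538 = 2·233 + 72
233 = 3·72 + 17
72 = 4·17 + 4
17 = 4·4 + 1
4 = 4·1 + 0
gcd = 1, so a unique solution mod 1296027 exists.
Back-substitute for the Bézout coefficients:
1 = 17 − 4·4
1 = −4·72 + 17·17
1 = 17·233 − 55·72
1 = −55·538 + 127·233
1 = 127·5075 − 1198·538
1 = −1198·15763 + 3721·5075
1 = 3721·115416 − 27245·15763
1 = −27245·131179 + 30966·115416
1 = 30966·1296027 − 305939·131179
So 131179·(-305939) ≡ 1 (mod 1296027), giving 131179⁻¹ ≡ 990088.
x ≡ 131179⁻¹·745379 ≡ 990088·745379 ≡ 628877 (mod 1296027).

628877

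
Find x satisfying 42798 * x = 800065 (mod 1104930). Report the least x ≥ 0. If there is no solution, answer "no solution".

gcd(42798, 1104930):
1104930 = 25·42798 + 34980
42798 = 1·34980 + 7818
34980 = 4·7818 + 3708
7818 = 2·3708 + 402
3708 = 9·402 + 90
402 = 4·90 + 42
90 = 2·42 + 6
42 = 7·6 + 0
gcd = 6, but 6 ∤ 800065, so the congruence has no solution.

no solution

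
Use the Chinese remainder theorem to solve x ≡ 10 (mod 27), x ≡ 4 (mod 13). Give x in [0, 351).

Write x = 10 + 27·k. Then 27·k ≡ 4 − 10 ≡ 7 (mod 13).
Need 27⁻¹ mod 13. Extended Euclid on (13, 1):
13 = 13×1 + 0
27⁻¹ ≡ 1 (mod 13), so k ≡ 1·7 ≡ 7 (mod 13).
x = 10 + 27·7 = 199.

199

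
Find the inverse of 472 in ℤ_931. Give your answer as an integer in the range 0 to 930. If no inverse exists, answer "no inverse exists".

Apply the Euclidean algorithm to 931 and 472:
931 = 1×472 + 459
472 = 1×459 + 13
459 = 35×13 + 4
13 = 3×4 + 1
4 = 4×1 + 0
The gcd is 1. Working backward:
1 = 13 − 3·4
1 = −3·459 + 106·13
1 = 106·472 − 109·459
1 = −109·931 + 215·472
So 472·215 ≡ 1 (mod 931).

215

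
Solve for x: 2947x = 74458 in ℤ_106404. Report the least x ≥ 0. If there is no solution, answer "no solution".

First find gcd(2947, 106404):
106404 = 36×2947 + 312
2947 = 9×312 + 139
312 = 2×139 + 34
139 = 4×34 + 3
34 = 11×3 + 1
3 = 3×1 + 0
gcd = 1, so a unique solution mod 106404 exists.
Back-substitute for the Bézout coefficients:
1 = 34 − 11·3
1 = −11·139 + 45·34
1 = 45·312 − 101·139
1 = −101·2947 + 954·312
1 = 954·106404 − 34445·2947
So 2947·(-34445) ≡ 1 (mod 106404), giving 2947⁻¹ ≡ 71959.
x ≡ 2947⁻¹·74458 ≡ 71959·74458 ≡ 56206 (mod 106404).

56206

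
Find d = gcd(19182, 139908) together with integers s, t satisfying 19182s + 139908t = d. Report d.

Apply Euclid's algorithm to 139908 and 19182:
139908 = 7×19182 + 5634
19182 = 3×5634 + 2280
5634 = 2×2280 + 1074
2280 = 2×1074 + 132
1074 = 8×132 + 18
132 = 7×18 + 6
18 = 3×6 + 0
gcd(19182, 139908) = 6.
Express as a combination:
6 = 132 − 7·18
6 = −7·1074 + 57·132
6 = 57·2280 − 121·1074
6 = −121·5634 + 299·2280
6 = 299·19182 − 1018·5634
6 = −1018·139908 + 7425·19182
So 6 = (-1018)·139908 + (7425)·19182.

6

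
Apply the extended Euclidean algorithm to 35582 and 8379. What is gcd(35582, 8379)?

1

Euclidean algorithm:
35582 = 4·8379 + 2066
8379 = 4·2066 + 115
2066 = 17·115 + 111
115 = 1·111 + 4
111 = 27·4 + 3
4 = 1·3 + 1
3 = 3·1 + 0
gcd(35582, 8379) = 1.
Working backward:
1 = 4 − 3
1 = −111 + 28·4
1 = 28·115 − 29·111
1 = −29·2066 + 521·115
1 = 521·8379 − 2113·2066
1 = −2113·35582 + 8973·8379
So 1 = (-2113)·35582 + (8973)·8379.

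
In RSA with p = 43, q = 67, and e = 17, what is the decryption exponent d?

φ(n) = (p−1)(q−1) = 42·66 = 2772.
Need d with 17·d ≡ 1 (mod 2772). Apply the extended Euclidean algorithm:
2772 = 163·17 + 1
17 = 17·1 + 0
Back-substitute:
1 = 2772 − 163·17
So 17·(-163) ≡ 1 (mod 2772), hence d ≡ -163 ≡ 2609 (mod 2772).

2609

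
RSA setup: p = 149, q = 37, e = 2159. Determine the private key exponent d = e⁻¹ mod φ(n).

φ(n) = (p−1)(q−1) = 148·36 = 5328.
Need d with 2159·d ≡ 1 (mod 5328). Apply the extended Euclidean algorithm:
5328 = 2·2159 + 1010
2159 = 2·1010 + 139
1010 = 7·139 + 37
139 = 3·37 + 28
37 = 1·28 + 9
28 = 3·9 + 1
9 = 9·1 + 0
Back-substitute:
1 = 28 − 3·9
1 = −3·37 + 4·28
1 = 4·139 − 15·37
1 = −15·1010 + 109·139
1 = 109·2159 − 233·1010
1 = −233·5328 + 575·2159
So 2159·575 ≡ 1 (mod 5328), hence d = 575.

575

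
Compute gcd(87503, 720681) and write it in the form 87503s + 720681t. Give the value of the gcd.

13

Euclidean algorithm:
720681 = 8·87503 + 20657
87503 = 4·20657 + 4875
20657 = 4·4875 + 1157
4875 = 4·1157 + 247
1157 = 4·247 + 169
247 = 1·169 + 78
169 = 2·78 + 13
78 = 6·13 + 0
gcd(87503, 720681) = 13.
Working backward:
13 = 169 − 2·78
13 = −2·247 + 3·169
13 = 3·1157 − 14·247
13 = −14·4875 + 59·1157
13 = 59·20657 − 250·4875
13 = −250·87503 + 1059·20657
13 = 1059·720681 − 8722·87503
So 13 = (1059)·720681 + (-8722)·87503.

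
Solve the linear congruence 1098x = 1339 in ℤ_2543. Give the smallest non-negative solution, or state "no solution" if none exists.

1949

First find gcd(1098, 2543):
2543 = 2·1098 + 347
1098 = 3·347 + 57
347 = 6·57 + 5
57 = 11·5 + 2
5 = 2·2 + 1
2 = 2·1 + 0
gcd = 1, so a unique solution mod 2543 exists.
Back-substitute for the Bézout coefficients:
1 = 5 − 2·2
1 = −2·57 + 23·5
1 = 23·347 − 140·57
1 = −140·1098 + 443·347
1 = 443·2543 − 1026·1098
So 1098·(-1026) ≡ 1 (mod 2543), giving 1098⁻¹ ≡ 1517.
x ≡ 1098⁻¹·1339 ≡ 1517·1339 ≡ 1949 (mod 2543).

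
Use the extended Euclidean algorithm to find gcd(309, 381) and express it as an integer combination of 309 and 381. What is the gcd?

3

Apply Euclid's algorithm to 381 and 309:
381 = 1·309 + 72
309 = 4·72 + 21
72 = 3·21 + 9
21 = 2·9 + 3
9 = 3·3 + 0
gcd(309, 381) = 3.
Working backward:
3 = 21 − 2·9
3 = −2·72 + 7·21
3 = 7·309 − 30·72
3 = −30·381 + 37·309
So 3 = (-30)·381 + (37)·309.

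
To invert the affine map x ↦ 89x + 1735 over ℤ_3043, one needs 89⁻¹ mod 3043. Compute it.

2325

Extended Euclidean algorithm:
3043 = 34×89 + 17
89 = 5×17 + 4
17 = 4×4 + 1
4 = 4×1 + 0
Since gcd(89, 3043) = 1, back-substitute to write 1 as a combination:
1 = 17 − 4·4
1 = −4·89 + 21·17
1 = 21·3043 − 718·89
Hence 89⁻¹ ≡ -718 ≡ 2325 (mod 3043).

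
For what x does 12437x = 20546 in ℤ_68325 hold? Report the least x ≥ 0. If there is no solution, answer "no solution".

First find gcd(12437, 68325):
68325 = 5·12437 + 6140
12437 = 2·6140 + 157
6140 = 39·157 + 17
157 = 9·17 + 4
17 = 4·4 + 1
4 = 4·1 + 0
gcd = 1, so a unique solution mod 68325 exists.
Back-substitute for the Bézout coefficients:
1 = 17 − 4·4
1 = −4·157 + 37·17
1 = 37·6140 − 1447·157
1 = −1447·12437 + 2931·6140
1 = 2931·68325 − 16102·12437
So 12437·(-16102) ≡ 1 (mod 68325), giving 12437⁻¹ ≡ 52223.
x ≡ 12437⁻¹·20546 ≡ 52223·20546 ≡ 66283 (mod 68325).

66283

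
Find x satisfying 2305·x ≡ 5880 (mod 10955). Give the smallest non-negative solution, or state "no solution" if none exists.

First find gcd(2305, 10955):
10955 = 4·2305 + 1735
2305 = 1·1735 + 570
1735 = 3·570 + 25
570 = 22·25 + 20
25 = 1·20 + 5
20 = 4·5 + 0
gcd = 5 and 5 | 5880, so solutions exist. Divide through by 5: 461x ≡ 1176 (mod 2191).
Now find 461⁻¹ mod 2191:
2191 = 4·461 + 347
461 = 1·347 + 114
347 = 3·114 + 5
114 = 22·5 + 4
5 = 1·4 + 1
4 = 4·1 + 0
Back-substitute:
1 = 5 − 4
1 = −114 + 23·5
1 = 23·347 − 70·114
1 = −70·461 + 93·347
1 = 93·2191 − 442·461
So 461·(-442) ≡ 1 (mod 2191), i.e. 461⁻¹ ≡ 1749.
Then x ≡ 1749·1176 ≡ 1666 (mod 2191); the smallest non-negative solution is x = 1666.

1666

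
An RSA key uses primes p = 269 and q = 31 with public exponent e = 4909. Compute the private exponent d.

φ(n) = (p−1)(q−1) = 268·30 = 8040.
Need d with 4909·d ≡ 1 (mod 8040). Apply the extended Euclidean algorithm:
8040 = 1×4909 + 3131
4909 = 1×3131 + 1778
3131 = 1×1778 + 1353
1778 = 1×1353 + 425
1353 = 3×425 + 78
425 = 5×78 + 35
78 = 2×35 + 8
35 = 4×8 + 3
8 = 2×3 + 2
3 = 1×2 + 1
2 = 2×1 + 0
Back-substitute:
1 = 3 − 2
1 = −8 + 3·3
1 = 3·35 − 13·8
1 = −13·78 + 29·35
1 = 29·425 − 158·78
1 = −158·1353 + 503·425
1 = 503·1778 − 661·1353
1 = −661·3131 + 1164·1778
1 = 1164·4909 − 1825·3131
1 = −1825·8040 + 2989·4909
So 4909·2989 ≡ 1 (mod 8040), hence d = 2989.

2989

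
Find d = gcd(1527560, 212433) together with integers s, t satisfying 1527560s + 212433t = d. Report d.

Euclidean algorithm:
1527560 = 7*212433 + 40529
212433 = 5*40529 + 9788
40529 = 4*9788 + 1377
9788 = 7*1377 + 149
1377 = 9*149 + 36
149 = 4*36 + 5
36 = 7*5 + 1
5 = 5*1 + 0
gcd(1527560, 212433) = 1.
Working backward:
1 = 36 − 7·5
1 = −7·149 + 29·36
1 = 29·1377 − 268·149
1 = −268·9788 + 1905·1377
1 = 1905·40529 − 7888·9788
1 = −7888·212433 + 41345·40529
1 = 41345·1527560 − 297303·212433
So 1 = (41345)·1527560 + (-297303)·212433.

1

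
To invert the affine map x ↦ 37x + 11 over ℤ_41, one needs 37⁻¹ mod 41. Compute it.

10

Apply the Euclidean algorithm to 41 and 37:
41 = 1×37 + 4
37 = 9×4 + 1
4 = 4×1 + 0
gcd = 1, so the inverse exists. Back-substitute:
1 = 37 − 9·4
1 = −9·41 + 10·37
So 37·10 ≡ 1 (mod 41).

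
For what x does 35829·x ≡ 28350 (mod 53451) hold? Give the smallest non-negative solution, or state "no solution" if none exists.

First find gcd(35829, 53451):
53451 = 1*35829 + 17622
35829 = 2*17622 + 585
17622 = 30*585 + 72
585 = 8*72 + 9
72 = 8*9 + 0
gcd = 9 and 9 | 28350, so solutions exist. Divide through by 9: 3981x ≡ 3150 (mod 5939).
Now find 3981⁻¹ mod 5939:
5939 = 1·3981 + 1958
3981 = 2·1958 + 65
1958 = 30·65 + 8
65 = 8·8 + 1
8 = 8·1 + 0
Back-substitute:
1 = 65 − 8·8
1 = −8·1958 + 241·65
1 = 241·3981 − 490·1958
1 = −490·5939 + 731·3981
So 3981⁻¹ ≡ 731 (mod 5939).
Then x ≡ 731·3150 ≡ 4257 (mod 5939); the smallest non-negative solution is x = 4257.

4257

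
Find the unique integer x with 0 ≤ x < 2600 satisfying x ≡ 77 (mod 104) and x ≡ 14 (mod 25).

Write x = 77 + 104·k. Then 104·k ≡ 14 − 77 ≡ 12 (mod 25).
Need 104⁻¹ mod 25. Extended Euclid on (25, 4):
25 = 6·4 + 1
4 = 4·1 + 0
Back-substitute:
1 = 25 − 6·4
104⁻¹ ≡ 19 (mod 25), so k ≡ 19·12 ≡ 3 (mod 25).
x = 77 + 104·3 = 389.

389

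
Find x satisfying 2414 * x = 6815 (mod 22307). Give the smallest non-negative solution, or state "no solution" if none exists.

4041

First find gcd(2414, 22307):
22307 = 9×2414 + 581
2414 = 4×581 + 90
581 = 6×90 + 41
90 = 2×41 + 8
41 = 5×8 + 1
8 = 8×1 + 0
gcd = 1, so a unique solution mod 22307 exists.
Back-substitute for the Bézout coefficients:
1 = 41 − 5·8
1 = −5·90 + 11·41
1 = 11·581 − 71·90
1 = −71·2414 + 295·581
1 = 295·22307 − 2726·2414
So 2414·(-2726) ≡ 1 (mod 22307), giving 2414⁻¹ ≡ 19581.
x ≡ 2414⁻¹·6815 ≡ 19581·6815 ≡ 4041 (mod 22307).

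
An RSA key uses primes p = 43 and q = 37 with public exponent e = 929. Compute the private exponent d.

φ(n) = (p−1)(q−1) = 42·36 = 1512.
Need d with 929·d ≡ 1 (mod 1512). Apply the extended Euclidean algorithm:
1512 = 1·929 + 583
929 = 1·583 + 346
583 = 1·346 + 237
346 = 1·237 + 109
237 = 2·109 + 19
109 = 5·19 + 14
19 = 1·14 + 5
14 = 2·5 + 4
5 = 1·4 + 1
4 = 4·1 + 0
Back-substitute:
1 = 5 − 4
1 = −14 + 3·5
1 = 3·19 − 4·14
1 = −4·109 + 23·19
1 = 23·237 − 50·109
1 = −50·346 + 73·237
1 = 73·583 − 123·346
1 = −123·929 + 196·583
1 = 196·1512 − 319·929
So 929·(-319) ≡ 1 (mod 1512), hence d ≡ -319 ≡ 1193 (mod 1512).

1193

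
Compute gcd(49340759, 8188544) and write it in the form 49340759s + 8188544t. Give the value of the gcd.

Euclidean algorithm:
49340759 = 6×8188544 + 209495
8188544 = 39×209495 + 18239
209495 = 11×18239 + 8866
18239 = 2×8866 + 507
8866 = 17×507 + 247
507 = 2×247 + 13
247 = 19×13 + 0
gcd(49340759, 8188544) = 13.
Working backward:
13 = 507 − 2·247
13 = −2·8866 + 35·507
13 = 35·18239 − 72·8866
13 = −72·209495 + 827·18239
13 = 827·8188544 − 32325·209495
13 = −32325·49340759 + 194777·8188544
So 13 = (-32325)·49340759 + (194777)·8188544.

13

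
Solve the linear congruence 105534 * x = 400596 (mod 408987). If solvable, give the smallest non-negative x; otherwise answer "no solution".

gcd(105534, 408987):
408987 = 3*105534 + 92385
105534 = 1*92385 + 13149
92385 = 7*13149 + 342
13149 = 38*342 + 153
342 = 2*153 + 36
153 = 4*36 + 9
36 = 4*9 + 0
gcd = 9, but 9 ∤ 400596, so the congruence has no solution.

no solution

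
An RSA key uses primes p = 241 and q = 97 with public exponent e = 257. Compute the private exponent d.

1793

φ(n) = (p−1)(q−1) = 240·96 = 23040.
Need d with 257·d ≡ 1 (mod 23040). Apply the extended Euclidean algorithm:
23040 = 89×257 + 167
257 = 1×167 + 90
167 = 1×90 + 77
90 = 1×77 + 13
77 = 5×13 + 12
13 = 1×12 + 1
12 = 12×1 + 0
Back-substitute:
1 = 13 − 12
1 = −77 + 6·13
1 = 6·90 − 7·77
1 = −7·167 + 13·90
1 = 13·257 − 20·167
1 = −20·23040 + 1793·257
So 257·1793 ≡ 1 (mod 23040), hence d = 1793.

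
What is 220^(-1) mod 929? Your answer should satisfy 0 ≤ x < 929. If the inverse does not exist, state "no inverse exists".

Extended Euclidean algorithm:
929 = 4·220 + 49
220 = 4·49 + 24
49 = 2·24 + 1
24 = 24·1 + 0
gcd = 1, so the inverse exists. Back-substitute:
1 = 49 − 2·24
1 = −2·220 + 9·49
1 = 9·929 − 38·220
Hence 220⁻¹ ≡ -38 ≡ 891 (mod 929).

891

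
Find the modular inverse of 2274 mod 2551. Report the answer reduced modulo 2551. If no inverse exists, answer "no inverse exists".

Extended Euclidean algorithm:
2551 = 1*2274 + 277
2274 = 8*277 + 58
277 = 4*58 + 45
58 = 1*45 + 13
45 = 3*13 + 6
13 = 2*6 + 1
6 = 6*1 + 0
Since gcd(2274, 2551) = 1, back-substitute to write 1 as a combination:
1 = 13 − 2·6
1 = −2·45 + 7·13
1 = 7·58 − 9·45
1 = −9·277 + 43·58
1 = 43·2274 − 353·277
1 = −353·2551 + 396·2274
So 2274·396 ≡ 1 (mod 2551).

396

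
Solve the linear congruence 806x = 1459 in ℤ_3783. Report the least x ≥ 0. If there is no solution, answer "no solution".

no solution

gcd(806, 3783):
3783 = 4*806 + 559
806 = 1*559 + 247
559 = 2*247 + 65
247 = 3*65 + 52
65 = 1*52 + 13
52 = 4*13 + 0
gcd = 13, but 13 ∤ 1459, so the congruence has no solution.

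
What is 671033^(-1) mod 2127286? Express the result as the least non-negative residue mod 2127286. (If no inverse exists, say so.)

gcd(2127286, 671033) by repeated division:
2127286 = 3×671033 + 114187
671033 = 5×114187 + 100098
114187 = 1×100098 + 14089
100098 = 7×14089 + 1475
14089 = 9×1475 + 814
1475 = 1×814 + 661
814 = 1×661 + 153
661 = 4×153 + 49
153 = 3×49 + 6
49 = 8×6 + 1
6 = 6×1 + 0
The gcd is 1. Working backward:
1 = 49 − 8·6
1 = −8·153 + 25·49
1 = 25·661 − 108·153
1 = −108·814 + 133·661
1 = 133·1475 − 241·814
1 = −241·14089 + 2302·1475
1 = 2302·100098 − 16355·14089
1 = −16355·114187 + 18657·100098
1 = 18657·671033 − 109640·114187
1 = −109640·2127286 + 347577·671033
So 671033·347577 ≡ 1 (mod 2127286).

347577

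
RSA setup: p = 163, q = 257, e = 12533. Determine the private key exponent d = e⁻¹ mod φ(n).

φ(n) = (p−1)(q−1) = 162·256 = 41472.
Need d with 12533·d ≡ 1 (mod 41472). Apply the extended Euclidean algorithm:
41472 = 3·12533 + 3873
12533 = 3·3873 + 914
3873 = 4·914 + 217
914 = 4·217 + 46
217 = 4·46 + 33
46 = 1·33 + 13
33 = 2·13 + 7
13 = 1·7 + 6
7 = 1·6 + 1
6 = 6·1 + 0
Back-substitute:
1 = 7 − 6
1 = −13 + 2·7
1 = 2·33 − 5·13
1 = −5·46 + 7·33
1 = 7·217 − 33·46
1 = −33·914 + 139·217
1 = 139·3873 − 589·914
1 = −589·12533 + 1906·3873
1 = 1906·41472 − 6307·12533
So 12533·(-6307) ≡ 1 (mod 41472), hence d ≡ -6307 ≡ 35165 (mod 41472).

35165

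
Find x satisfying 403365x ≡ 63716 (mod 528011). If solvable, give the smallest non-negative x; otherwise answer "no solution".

First find gcd(403365, 528011):
528011 = 1·403365 + 124646
403365 = 3·124646 + 29427
124646 = 4·29427 + 6938
29427 = 4·6938 + 1675
6938 = 4·1675 + 238
1675 = 7·238 + 9
238 = 26·9 + 4
9 = 2·4 + 1
4 = 4·1 + 0
gcd = 1, so a unique solution mod 528011 exists.
Back-substitute for the Bézout coefficients:
1 = 9 − 2·4
1 = −2·238 + 53·9
1 = 53·1675 − 373·238
1 = −373·6938 + 1545·1675
1 = 1545·29427 − 6553·6938
1 = −6553·124646 + 27757·29427
1 = 27757·403365 − 89824·124646
1 = −89824·528011 + 117581·403365
So 403365·(117581) ≡ 1 (mod 528011), giving 403365⁻¹ ≡ 117581.
x ≡ 403365⁻¹·63716 ≡ 117581·63716 ≡ 370928 (mod 528011).

370928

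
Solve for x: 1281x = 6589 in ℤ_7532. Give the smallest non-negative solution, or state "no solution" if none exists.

gcd(1281, 7532):
7532 = 5×1281 + 1127
1281 = 1×1127 + 154
1127 = 7×154 + 49
154 = 3×49 + 7
49 = 7×7 + 0
gcd = 7, but 7 ∤ 6589, so the congruence has no solution.

no solution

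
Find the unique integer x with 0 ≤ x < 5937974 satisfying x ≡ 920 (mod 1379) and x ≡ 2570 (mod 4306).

Write x = 920 + 1379·k. Then 1379·k ≡ 2570 − 920 ≡ 1650 (mod 4306).
Need 1379⁻¹ mod 4306. Extended Euclid on (4306, 1379):
4306 = 3*1379 + 169
1379 = 8*169 + 27
169 = 6*27 + 7
27 = 3*7 + 6
7 = 1*6 + 1
6 = 6*1 + 0
Back-substitute:
1 = 7 − 6
1 = −27 + 4·7
1 = 4·169 − 25·27
1 = −25·1379 + 204·169
1 = 204·4306 − 637·1379
1379⁻¹ ≡ 3669 (mod 4306), so k ≡ 3669·1650 ≡ 3920 (mod 4306).
x = 920 + 1379·3920 = 5406600.

5406600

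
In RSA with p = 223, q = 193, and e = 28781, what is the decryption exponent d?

13157

φ(n) = (p−1)(q−1) = 222·192 = 42624.
Need d with 28781·d ≡ 1 (mod 42624). Apply the extended Euclidean algorithm:
42624 = 1×28781 + 13843
28781 = 2×13843 + 1095
13843 = 12×1095 + 703
1095 = 1×703 + 392
703 = 1×392 + 311
392 = 1×311 + 81
311 = 3×81 + 68
81 = 1×68 + 13
68 = 5×13 + 3
13 = 4×3 + 1
3 = 3×1 + 0
Back-substitute:
1 = 13 − 4·3
1 = −4·68 + 21·13
1 = 21·81 − 25·68
1 = −25·311 + 96·81
1 = 96·392 − 121·311
1 = −121·703 + 217·392
1 = 217·1095 − 338·703
1 = −338·13843 + 4273·1095
1 = 4273·28781 − 8884·13843
1 = −8884·42624 + 13157·28781
So 28781·13157 ≡ 1 (mod 42624), hence d = 13157.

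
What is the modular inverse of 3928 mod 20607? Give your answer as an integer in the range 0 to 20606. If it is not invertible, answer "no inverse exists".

Apply the Euclidean algorithm to 20607 and 3928:
20607 = 5·3928 + 967
3928 = 4·967 + 60
967 = 16·60 + 7
60 = 8·7 + 4
7 = 1·4 + 3
4 = 1·3 + 1
3 = 3·1 + 0
gcd = 1, so the inverse exists. Back-substitute:
1 = 4 − 3
1 = −7 + 2·4
1 = 2·60 − 17·7
1 = −17·967 + 274·60
1 = 274·3928 − 1113·967
1 = −1113·20607 + 5839·3928
So 3928·5839 ≡ 1 (mod 20607).

5839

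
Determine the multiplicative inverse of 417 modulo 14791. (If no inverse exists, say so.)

11244

Extended Euclidean algorithm:
14791 = 35*417 + 196
417 = 2*196 + 25
196 = 7*25 + 21
25 = 1*21 + 4
21 = 5*4 + 1
4 = 4*1 + 0
The gcd is 1. Working backward:
1 = 21 − 5·4
1 = −5·25 + 6·21
1 = 6·196 − 47·25
1 = −47·417 + 100·196
1 = 100·14791 − 3547·417
So 417·(-3547) ≡ 1 (mod 14791), and -3547 ≡ 11244 (mod 14791).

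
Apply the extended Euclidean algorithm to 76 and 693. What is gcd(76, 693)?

Apply Euclid's algorithm to 693 and 76:
693 = 9×76 + 9
76 = 8×9 + 4
9 = 2×4 + 1
4 = 4×1 + 0
gcd(76, 693) = 1.
Back-substituting:
1 = 9 − 2·4
1 = −2·76 + 17·9
1 = 17·693 − 155·76
So 1 = (17)·693 + (-155)·76.

1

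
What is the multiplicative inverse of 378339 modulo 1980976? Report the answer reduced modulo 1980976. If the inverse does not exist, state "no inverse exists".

1092875

Extended Euclidean algorithm:
1980976 = 5·378339 + 89281
378339 = 4·89281 + 21215
89281 = 4·21215 + 4421
21215 = 4·4421 + 3531
4421 = 1·3531 + 890
3531 = 3·890 + 861
890 = 1·861 + 29
861 = 29·29 + 20
29 = 1·20 + 9
20 = 2·9 + 2
9 = 4·2 + 1
2 = 2·1 + 0
The gcd is 1. Working backward:
1 = 9 − 4·2
1 = −4·20 + 9·9
1 = 9·29 − 13·20
1 = −13·861 + 386·29
1 = 386·890 − 399·861
1 = −399·3531 + 1583·890
1 = 1583·4421 − 1982·3531
1 = −1982·21215 + 9511·4421
1 = 9511·89281 − 40026·21215
1 = −40026·378339 + 169615·89281
1 = 169615·1980976 − 888101·378339
So 378339·(-888101) ≡ 1 (mod 1980976), and -888101 ≡ 1092875 (mod 1980976).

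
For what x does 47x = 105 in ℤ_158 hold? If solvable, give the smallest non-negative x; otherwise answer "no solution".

First find gcd(47, 158):
158 = 3*47 + 17
47 = 2*17 + 13
17 = 1*13 + 4
13 = 3*4 + 1
4 = 4*1 + 0
gcd = 1, so a unique solution mod 158 exists.
Back-substitute for the Bézout coefficients:
1 = 13 − 3·4
1 = −3·17 + 4·13
1 = 4·47 − 11·17
1 = −11·158 + 37·47
So 47·(37) ≡ 1 (mod 158), giving 47⁻¹ ≡ 37.
x ≡ 47⁻¹·105 ≡ 37·105 ≡ 93 (mod 158).

93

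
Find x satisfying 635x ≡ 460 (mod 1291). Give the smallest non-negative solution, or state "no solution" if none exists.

First find gcd(635, 1291):
1291 = 2·635 + 21
635 = 30·21 + 5
21 = 4·5 + 1
5 = 5·1 + 0
gcd = 1, so a unique solution mod 1291 exists.
Back-substitute for the Bézout coefficients:
1 = 21 − 4·5
1 = −4·635 + 121·21
1 = 121·1291 − 246·635
So 635·(-246) ≡ 1 (mod 1291), giving 635⁻¹ ≡ 1045.
x ≡ 635⁻¹·460 ≡ 1045·460 ≡ 448 (mod 1291).

448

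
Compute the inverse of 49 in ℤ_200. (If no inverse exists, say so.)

49

Extended Euclidean algorithm:
200 = 4·49 + 4
49 = 12·4 + 1
4 = 4·1 + 0
gcd = 1, so the inverse exists. Back-substitute:
1 = 49 − 12·4
1 = −12·200 + 49·49
So 49·49 ≡ 1 (mod 200).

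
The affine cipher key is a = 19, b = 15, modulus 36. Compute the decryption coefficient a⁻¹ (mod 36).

Extended Euclidean algorithm:
36 = 1×19 + 17
19 = 1×17 + 2
17 = 8×2 + 1
2 = 2×1 + 0
Since gcd(19, 36) = 1, back-substitute to write 1 as a combination:
1 = 17 − 8·2
1 = −8·19 + 9·17
1 = 9·36 − 17·19
So 19·(-17) ≡ 1 (mod 36), and -17 ≡ 19 (mod 36).

19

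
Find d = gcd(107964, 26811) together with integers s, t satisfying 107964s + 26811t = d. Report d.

Apply Euclid's algorithm to 107964 and 26811:
107964 = 4·26811 + 720
26811 = 37·720 + 171
720 = 4·171 + 36
171 = 4·36 + 27
36 = 1·27 + 9
27 = 3·9 + 0
gcd(107964, 26811) = 9.
Working backward:
9 = 36 − 27
9 = −171 + 5·36
9 = 5·720 − 21·171
9 = −21·26811 + 782·720
9 = 782·107964 − 3149·26811
So 9 = (782)·107964 + (-3149)·26811.

9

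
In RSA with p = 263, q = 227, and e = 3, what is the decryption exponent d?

φ(n) = (p−1)(q−1) = 262·226 = 59212.
Need d with 3·d ≡ 1 (mod 59212). Apply the extended Euclidean algorithm:
59212 = 19737×3 + 1
3 = 3×1 + 0
Back-substitute:
1 = 59212 − 19737·3
So 3·(-19737) ≡ 1 (mod 59212), hence d ≡ -19737 ≡ 39475 (mod 59212).

39475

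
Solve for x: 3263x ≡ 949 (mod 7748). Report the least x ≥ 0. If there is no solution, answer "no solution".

First find gcd(3263, 7748):
7748 = 2·3263 + 1222
3263 = 2·1222 + 819
1222 = 1·819 + 403
819 = 2·403 + 13
403 = 31·13 + 0
gcd = 13 and 13 | 949, so solutions exist. Divide through by 13: 251x ≡ 73 (mod 596).
Now find 251⁻¹ mod 596:
596 = 2×251 + 94
251 = 2×94 + 63
94 = 1×63 + 31
63 = 2×31 + 1
31 = 31×1 + 0
Back-substitute:
1 = 63 − 2·31
1 = −2·94 + 3·63
1 = 3·251 − 8·94
1 = −8·596 + 19·251
So 251⁻¹ ≡ 19 (mod 596).
Then x ≡ 19·73 ≡ 195 (mod 596); the smallest non-negative solution is x = 195.

195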